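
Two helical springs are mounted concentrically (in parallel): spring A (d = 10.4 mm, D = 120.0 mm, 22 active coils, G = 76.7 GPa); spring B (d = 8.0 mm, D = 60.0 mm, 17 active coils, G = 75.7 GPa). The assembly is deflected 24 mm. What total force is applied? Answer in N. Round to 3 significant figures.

k_A = Gd⁴/(8D³N_a) = (76.7×10³)(10.4⁴)/(8·120.0³·22) = 2.9503 N/mm
k_B = Gd⁴/(8D³N_a) = (75.7×10³)(8.0⁴)/(8·60.0³·17) = 10.555 N/mm
Parallel: k_eq = 2.9503 + 10.555 = 13.505 N/mm
F = k_eq·δ = 13.505·24 = 324.13 N

324 N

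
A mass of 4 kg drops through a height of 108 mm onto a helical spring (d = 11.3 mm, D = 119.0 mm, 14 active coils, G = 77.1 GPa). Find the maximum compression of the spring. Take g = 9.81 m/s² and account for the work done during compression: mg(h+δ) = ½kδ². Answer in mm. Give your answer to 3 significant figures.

42.0 mm

k = Gd⁴/(8D³N_a) = (77.1×10³)(11.3⁴)/(8·119.0³·14) = 6.6605 N/mm
W = mg = 4 × 9.81 = 39.24 N
½kδ² − Wδ − Wh = 0 → δ = (W + √(W² + 2kWh))/k
δ = (39.24 + √(1539.8 + 56453.6))/6.6605 = (39.24 + 240.82)/6.6605 = 42.047 mm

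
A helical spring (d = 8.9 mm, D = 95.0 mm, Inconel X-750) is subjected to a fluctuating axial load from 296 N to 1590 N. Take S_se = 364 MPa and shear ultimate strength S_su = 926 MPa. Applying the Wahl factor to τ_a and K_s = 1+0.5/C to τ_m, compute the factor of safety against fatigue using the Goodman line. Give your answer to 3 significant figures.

0.945

C = D/d = 95.0/8.9 = 10.6742; K_W = (4C−1)/(4C−4)+0.615/C = 1.1351; K_s = 1+0.5/C = 1.0468
F_a = (F_max−F_min)/2 = 647 N; F_m = (F_max+F_min)/2 = 943 N
τ_a = K_W·8F_aD/(πd³) = 1.1351 × 222.02 = 252.03 MPa
τ_m = K_s·8F_mD/(πd³) = 1.0468 × 323.6 = 338.76 MPa
Goodman: 1/n_f = τ_a/S_se + τ_m/S_su = 252.03/364 + 338.76/926 = 0.69238 + 0.36583 = 1.0582
n_f = 1/1.0582 = 0.945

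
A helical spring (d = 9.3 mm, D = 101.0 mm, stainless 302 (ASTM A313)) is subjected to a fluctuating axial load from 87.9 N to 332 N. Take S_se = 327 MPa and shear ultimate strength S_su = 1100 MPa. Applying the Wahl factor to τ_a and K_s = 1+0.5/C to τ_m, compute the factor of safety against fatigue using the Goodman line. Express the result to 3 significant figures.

5.02

C = D/d = 101.0/9.3 = 10.8602; K_W = (4C−1)/(4C−4)+0.615/C = 1.1327; K_s = 1+0.5/C = 1.0460
F_a = (F_max−F_min)/2 = 122.05 N; F_m = (F_max+F_min)/2 = 209.95 N
τ_a = K_W·8F_aD/(πd³) = 1.1327 × 39.026 = 44.204 MPa
τ_m = K_s·8F_mD/(πd³) = 1.0460 × 67.132 = 70.223 MPa
Goodman: 1/n_f = τ_a/S_se + τ_m/S_su = 44.204/327 + 70.223/1100 = 0.13518 + 0.06384 = 0.19902
n_f = 1/0.19902 = 5.025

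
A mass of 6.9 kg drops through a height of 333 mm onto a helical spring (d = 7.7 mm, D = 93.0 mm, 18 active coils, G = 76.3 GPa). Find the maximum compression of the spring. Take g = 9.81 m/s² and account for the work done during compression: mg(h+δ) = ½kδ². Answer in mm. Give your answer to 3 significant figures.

k = Gd⁴/(8D³N_a) = (76.3×10³)(7.7⁴)/(8·93.0³·18) = 2.3157 N/mm
W = mg = 6.9 × 9.81 = 67.689 N
½kδ² − Wδ − Wh = 0 → δ = (W + √(W² + 2kWh))/k
δ = (67.689 + √(4581.8 + 104392))/2.3157 = (67.689 + 330.11)/2.3157 = 171.79 mm

172 mm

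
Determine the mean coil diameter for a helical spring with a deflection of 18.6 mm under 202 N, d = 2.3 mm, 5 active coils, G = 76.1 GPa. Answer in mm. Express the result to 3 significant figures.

17.0 mm

Required rate k = F/δ = 202/18.6 = 10.86 N/mm
D = (Gd⁴/(8N_a·k))^(1/3) = (76.1×10³·2.3⁴/(8·5·10.86))^(1/3)
  = (4902.27)^(1/3) = 16.9876 mm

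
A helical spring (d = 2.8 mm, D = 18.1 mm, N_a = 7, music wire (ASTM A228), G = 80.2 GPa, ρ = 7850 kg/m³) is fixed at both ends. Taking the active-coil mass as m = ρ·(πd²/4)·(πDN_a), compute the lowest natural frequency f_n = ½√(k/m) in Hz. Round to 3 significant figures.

439 Hz

k = Gd⁴/(8D³N_a) = (80.2×10³)(2.8⁴)/(8·18.1³·7) = 14.845 N/mm = 14845 N/m
Wire length L = πDN_a = π·18.1·7 = 398.04 mm
m = ρ·(πd²/4)·L = 7850 × 6.1575×10⁻⁶ m² × 0.39804 m = 0.01924 kg
f_n = ½√(k/m) = 0.5·√(14845/0.01924) = 0.5·√(7.7158e+05) = 439.2 Hz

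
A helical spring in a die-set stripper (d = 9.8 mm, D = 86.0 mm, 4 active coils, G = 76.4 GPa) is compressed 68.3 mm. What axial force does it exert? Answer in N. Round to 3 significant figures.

k = Gd⁴/(8D³N_a) = (76.4×10³)(9.8⁴)/(8·86.0³·4) = 34.622 N/mm
F = k·δ = 34.622 × 68.3 = 2364.7 N

2360 N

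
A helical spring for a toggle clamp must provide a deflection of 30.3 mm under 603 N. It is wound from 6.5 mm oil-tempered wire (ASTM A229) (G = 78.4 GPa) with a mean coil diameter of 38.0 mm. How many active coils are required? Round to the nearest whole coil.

Required rate k = F/δ = 603/30.3 = 19.901 N/mm
N_a = Gd⁴/(8D³k) = (78.4×10³ × 6.5⁴)/(8 × 38.0³ × 19.901)
    = 1.39949e+08 / 8.73606e+06 = 16.02 → 16 coils

16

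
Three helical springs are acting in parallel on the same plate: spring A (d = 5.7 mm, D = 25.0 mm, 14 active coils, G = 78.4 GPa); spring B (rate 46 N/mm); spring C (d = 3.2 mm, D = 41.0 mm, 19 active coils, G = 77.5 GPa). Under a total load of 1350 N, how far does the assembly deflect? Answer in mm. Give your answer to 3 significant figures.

14.4 mm

k_A = Gd⁴/(8D³N_a) = (78.4×10³)(5.7⁴)/(8·25.0³·14) = 47.291 N/mm
k_C = Gd⁴/(8D³N_a) = (77.5×10³)(3.2⁴)/(8·41.0³·19) = 0.77572 N/mm
Parallel: k_eq = 47.291 + 46 + 0.77572 = 94.067 N/mm
δ = F/k_eq = 1350/94.067 = 14.352 mm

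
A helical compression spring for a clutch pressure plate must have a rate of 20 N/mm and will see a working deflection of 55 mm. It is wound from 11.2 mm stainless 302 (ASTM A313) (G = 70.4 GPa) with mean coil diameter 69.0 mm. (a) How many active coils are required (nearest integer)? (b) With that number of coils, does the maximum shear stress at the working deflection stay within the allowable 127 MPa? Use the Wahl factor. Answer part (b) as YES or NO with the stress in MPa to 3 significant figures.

(a) 21 coils; (b) NO, τ_max = 172 MPa

N_a = Gd⁴/(8D³k) = (70.4×10³)(11.2⁴)/(8·69.0³·20) = 21.08 → N_a = 21
Actual rate k = Gd⁴/(8D³·21) = 20.072 N/mm
Working load F = kδ = 20.072·55 = 1104 N
C = 69.0/11.2 = 6.1607; K_W = (4C−1)/(4C−4)+0.615/C = 1.2452
τ_max = K_W·8FD/(πd³) = 1.2452·138.07 = 171.91 MPa
τ_max > 127 MPa → exceeds allowable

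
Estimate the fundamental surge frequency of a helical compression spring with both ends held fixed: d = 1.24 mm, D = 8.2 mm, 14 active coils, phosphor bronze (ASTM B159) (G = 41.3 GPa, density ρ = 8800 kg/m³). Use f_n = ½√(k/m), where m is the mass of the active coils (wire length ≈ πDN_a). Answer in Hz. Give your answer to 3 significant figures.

321 Hz

k = Gd⁴/(8D³N_a) = (41.3×10³)(1.24⁴)/(8·8.2³·14) = 1.5812 N/mm = 1581.2 N/m
Wire length L = πDN_a = π·8.2·14 = 360.65 mm
m = ρ·(πd²/4)·L = 8800 × 1.2076×10⁻⁶ m² × 0.36065 m = 0.0038327 kg
f_n = ½√(k/m) = 0.5·√(1581.2/0.0038327) = 0.5·√(4.1254e+05) = 321.15 Hz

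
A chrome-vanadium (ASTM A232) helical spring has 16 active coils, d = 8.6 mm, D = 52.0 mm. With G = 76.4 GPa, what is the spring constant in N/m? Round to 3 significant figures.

k = Gd⁴/(8D³N_a) = (76.4×10³ × 8.6⁴) / (8 × 52.0³ × 16)
  = 4.17914e+08 / 1.79978e+07 = 23.22 N/mm = 23220 N/m

23200 N/m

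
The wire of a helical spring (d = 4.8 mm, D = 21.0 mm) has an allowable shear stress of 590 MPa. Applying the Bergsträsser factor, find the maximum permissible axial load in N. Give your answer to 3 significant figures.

C = D/d = 21.0/4.8 = 4.3750
K_B = (4C+2)/(4C−3) = 19.500/14.500 = 1.3448
τ_max = K·8FD/(πd³) → F_max = τ_allow·πd³/(8DK)
F_max = 590·π·4.8³/(8·21.0·1.3448) = 2.0499e+05/225.93 = 907.3 N

907 N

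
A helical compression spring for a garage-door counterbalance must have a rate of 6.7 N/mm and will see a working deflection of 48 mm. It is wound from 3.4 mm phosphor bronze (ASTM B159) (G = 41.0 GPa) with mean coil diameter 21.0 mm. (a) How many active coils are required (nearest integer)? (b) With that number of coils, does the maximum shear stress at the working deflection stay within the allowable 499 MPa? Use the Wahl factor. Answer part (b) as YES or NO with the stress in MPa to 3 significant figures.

(a) 11 coils; (b) NO, τ_max = 546 MPa

N_a = Gd⁴/(8D³k) = (41.0×10³)(3.4⁴)/(8·21.0³·6.7) = 11.04 → N_a = 11
Actual rate k = Gd⁴/(8D³·11) = 6.7229 N/mm
Working load F = kδ = 6.7229·48 = 322.7 N
C = 21.0/3.4 = 6.1765; K_W = (4C−1)/(4C−4)+0.615/C = 1.2445
τ_max = K_W·8FD/(πd³) = 1.2445·439.06 = 546.39 MPa
τ_max > 499 MPa → exceeds allowable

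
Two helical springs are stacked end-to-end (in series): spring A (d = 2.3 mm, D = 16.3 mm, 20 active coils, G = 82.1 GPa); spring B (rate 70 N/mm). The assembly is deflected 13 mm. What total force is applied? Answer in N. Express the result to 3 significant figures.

k_A = Gd⁴/(8D³N_a) = (82.1×10³)(2.3⁴)/(8·16.3³·20) = 3.3157 N/mm
Series: 1/k_eq = 1/3.3157 + 1/70 = 0.31588; k_eq = 3.1657 N/mm
F = k_eq·δ = 3.1657·13 = 41.154 N

41.2 N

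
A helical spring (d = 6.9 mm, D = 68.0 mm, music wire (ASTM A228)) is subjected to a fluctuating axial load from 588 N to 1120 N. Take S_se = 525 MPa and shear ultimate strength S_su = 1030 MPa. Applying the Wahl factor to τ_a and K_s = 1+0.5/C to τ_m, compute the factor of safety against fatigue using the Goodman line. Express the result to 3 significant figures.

C = D/d = 68.0/6.9 = 9.8551; K_W = (4C−1)/(4C−4)+0.615/C = 1.1471; K_s = 1+0.5/C = 1.0507
F_a = (F_max−F_min)/2 = 266 N; F_m = (F_max+F_min)/2 = 854 N
τ_a = K_W·8F_aD/(πd³) = 1.1471 × 140.21 = 160.84 MPa
τ_m = K_s·8F_mD/(πd³) = 1.0507 × 450.15 = 472.99 MPa
Goodman: 1/n_f = τ_a/S_se + τ_m/S_su = 160.84/525 + 472.99/1030 = 0.30636 + 0.45921 = 0.76557
n_f = 1/0.76557 = 1.306

1.31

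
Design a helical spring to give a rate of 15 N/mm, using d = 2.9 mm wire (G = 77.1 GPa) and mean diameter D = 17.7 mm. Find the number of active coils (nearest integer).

8

N_a = Gd⁴/(8D³k) = (77.1×10³ × 2.9⁴)/(8 × 17.7³ × 15)
    = 5.45314e+06 / 665428 = 8.195 → 8 coils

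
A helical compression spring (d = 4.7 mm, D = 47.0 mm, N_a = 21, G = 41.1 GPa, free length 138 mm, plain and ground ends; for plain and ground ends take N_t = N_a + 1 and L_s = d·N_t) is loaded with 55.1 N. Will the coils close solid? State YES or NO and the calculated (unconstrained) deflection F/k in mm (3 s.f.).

YES, δ = 47.9 mm

k = Gd⁴/(8D³N_a) = (41.1×10³)(4.7⁴)/(8·47.0³·21) = 1.1498 N/mm
N_t = 22; L_s = 4.7·22 = 103.4 mm; δ_solid = L₀ − L_s = 138 − 103.4 = 34.6 mm
δ = F/k = 55.1/1.1498 = 47.92 mm
δ ≥ δ_solid → spring goes solid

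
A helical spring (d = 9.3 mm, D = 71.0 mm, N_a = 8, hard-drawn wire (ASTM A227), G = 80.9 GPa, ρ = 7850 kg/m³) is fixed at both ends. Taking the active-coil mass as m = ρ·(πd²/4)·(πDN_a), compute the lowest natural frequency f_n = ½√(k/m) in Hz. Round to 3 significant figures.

k = Gd⁴/(8D³N_a) = (80.9×10³)(9.3⁴)/(8·71.0³·8) = 26.42 N/mm = 26420 N/m
Wire length L = πDN_a = π·71.0·8 = 1784.4 mm
m = ρ·(πd²/4)·L = 7850 × 67.929×10⁻⁶ m² × 1.7844 m = 0.95153 kg
f_n = ½√(k/m) = 0.5·√(26420/0.95153) = 0.5·√(27765) = 83.315 Hz

83.3 Hz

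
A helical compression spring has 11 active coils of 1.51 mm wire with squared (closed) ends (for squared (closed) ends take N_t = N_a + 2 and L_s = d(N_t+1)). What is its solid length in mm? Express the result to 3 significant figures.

squared (closed) ends: N_t = N_a + 2 = 11 + 2 = 13
L_s = d·(N_t+1) = 1.51 × 14 = 21.14 mm

21.1 mm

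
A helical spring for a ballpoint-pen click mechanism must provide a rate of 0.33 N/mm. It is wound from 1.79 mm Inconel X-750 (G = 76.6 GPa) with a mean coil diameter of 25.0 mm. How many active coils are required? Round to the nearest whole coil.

N_a = Gd⁴/(8D³k) = (76.6×10³ × 1.79⁴)/(8 × 25.0³ × 0.33)
    = 786395 / 41250 = 19.06 → 19 coils

19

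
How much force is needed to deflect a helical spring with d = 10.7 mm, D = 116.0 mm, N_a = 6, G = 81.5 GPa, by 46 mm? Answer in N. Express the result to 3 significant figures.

656 N

k = Gd⁴/(8D³N_a) = (81.5×10³)(10.7⁴)/(8·116.0³·6) = 14.259 N/mm
F = k·δ = 14.259 × 46 = 655.9 N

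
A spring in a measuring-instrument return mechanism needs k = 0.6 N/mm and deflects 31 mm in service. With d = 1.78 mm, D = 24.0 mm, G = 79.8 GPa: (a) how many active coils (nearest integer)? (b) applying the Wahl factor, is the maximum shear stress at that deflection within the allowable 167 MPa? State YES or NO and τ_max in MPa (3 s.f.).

N_a = Gd⁴/(8D³k) = (79.8×10³)(1.78⁴)/(8·24.0³·0.6) = 12.07 → N_a = 12
Actual rate k = Gd⁴/(8D³·12) = 0.60364 N/mm
Working load F = kδ = 0.60364·31 = 18.713 N
C = 24.0/1.78 = 13.4831; K_W = (4C−1)/(4C−4)+0.615/C = 1.1057
τ_max = K_W·8FD/(πd³) = 1.1057·202.78 = 224.22 MPa
τ_max > 167 MPa → exceeds allowable

(a) 12 coils; (b) NO, τ_max = 224 MPa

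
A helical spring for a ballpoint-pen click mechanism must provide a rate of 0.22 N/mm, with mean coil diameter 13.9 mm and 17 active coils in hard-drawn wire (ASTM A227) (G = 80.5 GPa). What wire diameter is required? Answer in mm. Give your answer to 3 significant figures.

d = (8D³N_a·k / G)^(1/4) = (8·13.9³·17·0.22 / (80.5×10³))^0.25
  = (0.99818)^0.25 = 0.9995 mm

1.00 mm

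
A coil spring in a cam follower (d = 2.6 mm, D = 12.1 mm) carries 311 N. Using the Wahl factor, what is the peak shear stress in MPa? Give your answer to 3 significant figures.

Spring index C = D/d = 12.1/2.6 = 4.6538
K_W = (4C−1)/(4C−4) + 0.615/C = 17.615/14.615 + 0.1321 = 1.3374
τ₀ = 8FD/(πd³) = 8·311·12.1/(π·2.6³) = 30104.8/55.217 = 545.21 MPa
τ_max = K·τ₀ = 1.3374 × 545.21 = 729.17 MPa

729 MPa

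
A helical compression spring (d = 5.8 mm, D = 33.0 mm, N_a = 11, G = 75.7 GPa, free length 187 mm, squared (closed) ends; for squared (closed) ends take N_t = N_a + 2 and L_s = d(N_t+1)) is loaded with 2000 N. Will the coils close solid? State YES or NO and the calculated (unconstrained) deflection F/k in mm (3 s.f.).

k = Gd⁴/(8D³N_a) = (75.7×10³)(5.8⁴)/(8·33.0³·11) = 27.088 N/mm
N_t = 13; L_s = 5.8·14 = 81.2 mm; δ_solid = L₀ − L_s = 187 − 81.2 = 105.8 mm
δ = F/k = 2000/27.088 = 73.832 mm
δ < δ_solid → spring does not go solid

NO, δ = 73.8 mm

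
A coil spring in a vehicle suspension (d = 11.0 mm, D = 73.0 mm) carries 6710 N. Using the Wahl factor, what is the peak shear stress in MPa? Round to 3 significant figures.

1150 MPa

Spring index C = D/d = 73.0/11.0 = 6.6364
K_W = (4C−1)/(4C−4) + 0.615/C = 25.545/22.545 + 0.0927 = 1.2257
τ₀ = 8FD/(πd³) = 8·6710·73.0/(π·11.0³) = 3.91864e+06/4181.5 = 937.15 MPa
τ_max = K·τ₀ = 1.2257 × 937.15 = 1148.7 MPa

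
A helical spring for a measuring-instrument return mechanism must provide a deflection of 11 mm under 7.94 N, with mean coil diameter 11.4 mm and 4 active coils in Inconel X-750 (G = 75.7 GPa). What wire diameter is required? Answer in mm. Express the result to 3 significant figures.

Required rate k = F/δ = 7.94/11 = 0.72182 N/mm
d = (8D³N_a·k / G)^(1/4) = (8·11.4³·4·0.72182 / (75.7×10³))^0.25
  = (0.45206)^0.25 = 0.8200 mm

0.820 mm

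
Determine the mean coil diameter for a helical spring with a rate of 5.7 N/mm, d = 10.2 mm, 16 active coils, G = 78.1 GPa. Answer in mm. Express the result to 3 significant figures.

D = (Gd⁴/(8N_a·k))^(1/3) = (78.1×10³·10.2⁴/(8·16·5.7))^(1/3)
  = (1.15869e+06)^(1/3) = 105.0322 mm

105 mm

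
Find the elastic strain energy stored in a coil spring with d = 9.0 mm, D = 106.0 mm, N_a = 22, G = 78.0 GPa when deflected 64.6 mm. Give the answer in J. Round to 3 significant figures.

5.09 J

k = Gd⁴/(8D³N_a) = (78.0×10³)(9.0⁴)/(8·106.0³·22) = 2.4414 N/mm
U = ½kδ² = 0.5 × 2.4414 × 64.6² = 5094.1 N·mm = 5.0941 J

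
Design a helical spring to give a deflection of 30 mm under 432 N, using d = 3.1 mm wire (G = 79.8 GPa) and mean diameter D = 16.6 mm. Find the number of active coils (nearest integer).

14

Required rate k = F/δ = 432/30 = 14.4 N/mm
N_a = Gd⁴/(8D³k) = (79.8×10³ × 3.1⁴)/(8 × 16.6³ × 14.4)
    = 7.3697e+06 / 526959 = 13.99 → 14 coils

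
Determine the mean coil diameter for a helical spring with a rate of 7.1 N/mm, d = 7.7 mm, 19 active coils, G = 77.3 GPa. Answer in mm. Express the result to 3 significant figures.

63.1 mm

D = (Gd⁴/(8N_a·k))^(1/3) = (77.3×10³·7.7⁴/(8·19·7.1))^(1/3)
  = (251791)^(1/3) = 63.1461 mm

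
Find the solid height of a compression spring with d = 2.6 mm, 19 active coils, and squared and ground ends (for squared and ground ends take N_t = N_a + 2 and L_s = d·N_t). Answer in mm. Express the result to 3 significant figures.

squared and ground ends: N_t = N_a + 2 = 19 + 2 = 21
L_s = d·N_t = 2.6 × 21 = 54.6 mm

54.6 mm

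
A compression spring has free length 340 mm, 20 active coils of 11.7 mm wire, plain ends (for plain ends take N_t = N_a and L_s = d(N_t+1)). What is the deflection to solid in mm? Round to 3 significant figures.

N_t = 20; L_s = 11.7·21 = 245.7 mm
δ_solid = L₀ − L_s = 340 − 245.7 = 94.3 mm

94.3 mm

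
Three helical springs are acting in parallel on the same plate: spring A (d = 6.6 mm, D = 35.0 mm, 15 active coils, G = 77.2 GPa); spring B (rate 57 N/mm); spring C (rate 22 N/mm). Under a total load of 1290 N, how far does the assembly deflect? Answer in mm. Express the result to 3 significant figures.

k_A = Gd⁴/(8D³N_a) = (77.2×10³)(6.6⁴)/(8·35.0³·15) = 28.471 N/mm
Parallel: k_eq = 28.471 + 57 + 22 = 107.47 N/mm
δ = F/k_eq = 1290/107.47 = 12.003 mm

12.0 mm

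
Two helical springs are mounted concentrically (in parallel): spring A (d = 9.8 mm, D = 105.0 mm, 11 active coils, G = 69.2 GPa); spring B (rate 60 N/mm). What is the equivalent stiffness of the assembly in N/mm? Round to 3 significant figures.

k_A = Gd⁴/(8D³N_a) = (69.2×10³)(9.8⁴)/(8·105.0³·11) = 6.2656 N/mm
Parallel: k_eq = 6.2656 + 60 = 66.266 N/mm

66.3 N/mm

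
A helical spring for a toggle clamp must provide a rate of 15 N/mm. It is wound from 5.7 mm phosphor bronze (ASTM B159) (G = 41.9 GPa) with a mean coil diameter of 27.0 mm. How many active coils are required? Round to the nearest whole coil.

N_a = Gd⁴/(8D³k) = (41.9×10³ × 5.7⁴)/(8 × 27.0³ × 15)
    = 4.42296e+07 / 2.36196e+06 = 18.73 → 19 coils

19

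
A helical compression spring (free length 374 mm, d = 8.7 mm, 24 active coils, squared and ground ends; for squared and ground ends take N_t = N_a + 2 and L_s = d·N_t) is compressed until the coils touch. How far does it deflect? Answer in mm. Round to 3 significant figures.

148 mm

N_t = 26; L_s = 8.7·26 = 226.2 mm
δ_solid = L₀ − L_s = 374 − 226.2 = 147.8 mm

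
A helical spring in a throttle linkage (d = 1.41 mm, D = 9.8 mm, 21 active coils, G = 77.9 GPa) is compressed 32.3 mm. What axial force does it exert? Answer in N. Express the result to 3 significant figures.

62.9 N

k = Gd⁴/(8D³N_a) = (77.9×10³)(1.41⁴)/(8·9.8³·21) = 1.9473 N/mm
F = k·δ = 1.9473 × 32.3 = 62.897 N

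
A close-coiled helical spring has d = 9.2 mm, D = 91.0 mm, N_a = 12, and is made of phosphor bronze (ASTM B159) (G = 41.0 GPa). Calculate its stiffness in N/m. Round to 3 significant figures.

4060 N/m

k = Gd⁴/(8D³N_a) = (41.0×10³ × 9.2⁴) / (8 × 91.0³ × 12)
  = 2.93721e+08 / 7.23428e+07 = 4.0601 N/mm = 4060.1 N/m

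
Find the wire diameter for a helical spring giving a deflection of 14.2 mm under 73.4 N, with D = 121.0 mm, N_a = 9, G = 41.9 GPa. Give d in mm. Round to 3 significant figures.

Required rate k = F/δ = 73.4/14.2 = 5.169 N/mm
d = (8D³N_a·k / G)^(1/4) = (8·121.0³·9·5.169 / (41.9×10³))^0.25
  = (15736)^0.25 = 11.2001 mm

11.2 mm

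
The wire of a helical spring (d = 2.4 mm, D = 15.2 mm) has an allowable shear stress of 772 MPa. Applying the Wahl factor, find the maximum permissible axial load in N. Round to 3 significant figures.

C = D/d = 15.2/2.4 = 6.3333
K_W = (4C−1)/(4C−4) + 0.615/C = 24.333/21.333 + 0.0971 = 1.2377
τ_max = K·8FD/(πd³) → F_max = τ_allow·πd³/(8DK)
F_max = 772·π·2.4³/(8·15.2·1.2377) = 33527/150.51 = 222.76 N

223 N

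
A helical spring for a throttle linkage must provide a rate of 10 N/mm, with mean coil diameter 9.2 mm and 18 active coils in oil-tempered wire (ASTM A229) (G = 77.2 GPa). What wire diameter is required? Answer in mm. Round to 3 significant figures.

1.95 mm

d = (8D³N_a·k / G)^(1/4) = (8·9.2³·18·10 / (77.2×10³))^0.25
  = (14.525)^0.25 = 1.9522 mm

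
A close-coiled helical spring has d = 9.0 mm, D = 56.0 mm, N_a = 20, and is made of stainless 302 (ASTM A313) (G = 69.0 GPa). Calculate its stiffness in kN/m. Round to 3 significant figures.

16.1 kN/m

k = Gd⁴/(8D³N_a) = (69.0×10³ × 9.0⁴) / (8 × 56.0³ × 20)
  = 4.52709e+08 / 2.80986e+07 = 16.111 N/mm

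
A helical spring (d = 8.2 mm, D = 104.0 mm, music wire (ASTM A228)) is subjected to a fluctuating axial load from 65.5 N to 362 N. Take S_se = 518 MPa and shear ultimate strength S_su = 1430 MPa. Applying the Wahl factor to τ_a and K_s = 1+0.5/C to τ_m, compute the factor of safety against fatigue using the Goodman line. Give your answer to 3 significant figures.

4.39

C = D/d = 104.0/8.2 = 12.6829; K_W = (4C−1)/(4C−4)+0.615/C = 1.1127; K_s = 1+0.5/C = 1.0394
F_a = (F_max−F_min)/2 = 148.25 N; F_m = (F_max+F_min)/2 = 213.75 N
τ_a = K_W·8F_aD/(πd³) = 1.1127 × 71.208 = 79.232 MPa
τ_m = K_s·8F_mD/(πd³) = 1.0394 × 102.67 = 106.72 MPa
Goodman: 1/n_f = τ_a/S_se + τ_m/S_su = 79.232/518 + 106.72/1430 = 0.15296 + 0.07463 = 0.22758
n_f = 1/0.22758 = 4.394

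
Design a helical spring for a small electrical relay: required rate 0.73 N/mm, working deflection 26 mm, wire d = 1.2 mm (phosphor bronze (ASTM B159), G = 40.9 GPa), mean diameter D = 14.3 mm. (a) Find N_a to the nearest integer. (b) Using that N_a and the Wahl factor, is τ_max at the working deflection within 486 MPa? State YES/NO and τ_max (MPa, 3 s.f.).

N_a = Gd⁴/(8D³k) = (40.9×10³)(1.2⁴)/(8·14.3³·0.73) = 4.966 → N_a = 5
Actual rate k = Gd⁴/(8D³·5) = 0.72507 N/mm
Working load F = kδ = 0.72507·26 = 18.852 N
C = 14.3/1.2 = 11.9167; K_W = (4C−1)/(4C−4)+0.615/C = 1.1203
τ_max = K_W·8FD/(πd³) = 1.1203·397.27 = 445.07 MPa
τ_max ≤ 486 MPa → acceptable

(a) 5 coils; (b) YES, τ_max = 445 MPa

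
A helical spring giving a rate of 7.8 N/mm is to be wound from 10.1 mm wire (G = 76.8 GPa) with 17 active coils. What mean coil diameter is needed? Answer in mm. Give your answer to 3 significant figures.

91.0 mm

D = (Gd⁴/(8N_a·k))^(1/3) = (76.8×10³·10.1⁴/(8·17·7.8))^(1/3)
  = (753378)^(1/3) = 90.9922 mm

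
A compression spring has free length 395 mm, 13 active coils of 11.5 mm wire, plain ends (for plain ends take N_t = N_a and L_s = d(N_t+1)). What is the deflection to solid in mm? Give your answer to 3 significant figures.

234 mm

N_t = 13; L_s = 11.5·14 = 161 mm
δ_solid = L₀ − L_s = 395 − 161 = 234 mm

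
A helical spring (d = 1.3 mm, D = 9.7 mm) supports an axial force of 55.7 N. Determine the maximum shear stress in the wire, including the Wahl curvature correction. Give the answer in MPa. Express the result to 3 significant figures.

751 MPa

Spring index C = D/d = 9.7/1.3 = 7.4615
K_W = (4C−1)/(4C−4) + 0.615/C = 28.846/25.846 + 0.0824 = 1.1985
τ₀ = 8FD/(πd³) = 8·55.7·9.7/(π·1.3³) = 4322.32/6.9021 = 626.23 MPa
τ_max = K·τ₀ = 1.1985 × 626.23 = 750.54 MPa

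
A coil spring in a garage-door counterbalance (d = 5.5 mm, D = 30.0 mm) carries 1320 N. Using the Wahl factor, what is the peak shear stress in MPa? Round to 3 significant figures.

Spring index C = D/d = 30.0/5.5 = 5.4545
K_W = (4C−1)/(4C−4) + 0.615/C = 20.818/17.818 + 0.1128 = 1.2811
τ₀ = 8FD/(πd³) = 8·1320·30.0/(π·5.5³) = 316800/522.68 = 606.1 MPa
τ_max = K·τ₀ = 1.2811 × 606.1 = 776.49 MPa

776 MPa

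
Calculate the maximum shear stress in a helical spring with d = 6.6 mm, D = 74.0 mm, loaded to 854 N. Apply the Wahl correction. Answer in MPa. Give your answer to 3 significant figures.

Spring index C = D/d = 74.0/6.6 = 11.2121
K_W = (4C−1)/(4C−4) + 0.615/C = 43.848/40.848 + 0.0549 = 1.1283
τ₀ = 8FD/(πd³) = 8·854·74.0/(π·6.6³) = 505568/903.2 = 559.75 MPa
τ_max = K·τ₀ = 1.1283 × 559.75 = 631.57 MPa

632 MPa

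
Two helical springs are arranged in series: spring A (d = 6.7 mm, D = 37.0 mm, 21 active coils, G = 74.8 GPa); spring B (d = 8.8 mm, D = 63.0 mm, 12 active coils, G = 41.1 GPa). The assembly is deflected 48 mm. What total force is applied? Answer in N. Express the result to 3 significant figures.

312 N

k_A = Gd⁴/(8D³N_a) = (74.8×10³)(6.7⁴)/(8·37.0³·21) = 17.713 N/mm
k_B = Gd⁴/(8D³N_a) = (41.1×10³)(8.8⁴)/(8·63.0³·12) = 10.268 N/mm
Series: 1/k_eq = 1/17.713 + 1/10.268 = 0.15385; k_eq = 6.4999 N/mm
F = k_eq·δ = 6.4999·48 = 312 N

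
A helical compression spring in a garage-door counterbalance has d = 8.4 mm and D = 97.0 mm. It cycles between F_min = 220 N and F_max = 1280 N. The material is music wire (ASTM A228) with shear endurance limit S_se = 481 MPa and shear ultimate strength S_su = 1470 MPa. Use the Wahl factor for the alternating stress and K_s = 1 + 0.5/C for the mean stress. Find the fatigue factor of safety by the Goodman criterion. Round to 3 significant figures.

C = D/d = 97.0/8.4 = 11.5476; K_W = (4C−1)/(4C−4)+0.615/C = 1.1244; K_s = 1+0.5/C = 1.0433
F_a = (F_max−F_min)/2 = 530 N; F_m = (F_max+F_min)/2 = 750 N
τ_a = K_W·8F_aD/(πd³) = 1.1244 × 220.88 = 248.35 MPa
τ_m = K_s·8F_mD/(πd³) = 1.0433 × 312.56 = 326.09 MPa
Goodman: 1/n_f = τ_a/S_se + τ_m/S_su = 248.35/481 + 326.09/1470 = 0.51631 + 0.22183 = 0.73814
n_f = 1/0.73814 = 1.355

1.35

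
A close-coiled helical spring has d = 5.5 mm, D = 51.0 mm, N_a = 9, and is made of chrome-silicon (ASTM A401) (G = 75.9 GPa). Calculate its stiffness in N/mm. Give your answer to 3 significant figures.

7.27 N/mm

k = Gd⁴/(8D³N_a) = (75.9×10³ × 5.5⁴) / (8 × 51.0³ × 9)
  = 6.94532e+07 / 9.55087e+06 = 7.2719 N/mm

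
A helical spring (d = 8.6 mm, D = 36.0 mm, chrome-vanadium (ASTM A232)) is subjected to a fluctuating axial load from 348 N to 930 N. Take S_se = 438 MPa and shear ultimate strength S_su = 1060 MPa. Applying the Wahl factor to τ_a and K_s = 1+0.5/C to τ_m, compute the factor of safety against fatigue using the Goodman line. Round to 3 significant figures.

C = D/d = 36.0/8.6 = 4.1860; K_W = (4C−1)/(4C−4)+0.615/C = 1.3823; K_s = 1+0.5/C = 1.1194
F_a = (F_max−F_min)/2 = 291 N; F_m = (F_max+F_min)/2 = 639 N
τ_a = K_W·8F_aD/(πd³) = 1.3823 × 41.941 = 57.976 MPa
τ_m = K_s·8F_mD/(πd³) = 1.1194 × 92.098 = 103.1 MPa
Goodman: 1/n_f = τ_a/S_se + τ_m/S_su = 57.976/438 + 103.1/1060 = 0.13237 + 0.09726 = 0.22963
n_f = 1/0.22963 = 4.355

4.35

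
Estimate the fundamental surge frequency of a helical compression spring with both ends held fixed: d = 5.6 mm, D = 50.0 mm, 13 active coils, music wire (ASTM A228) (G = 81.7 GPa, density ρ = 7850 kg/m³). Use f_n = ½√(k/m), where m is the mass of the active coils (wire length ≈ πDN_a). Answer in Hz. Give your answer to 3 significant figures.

62.6 Hz

k = Gd⁴/(8D³N_a) = (81.7×10³)(5.6⁴)/(8·50.0³·13) = 6.1806 N/mm = 6180.6 N/m
Wire length L = πDN_a = π·50.0·13 = 2042 mm
m = ρ·(πd²/4)·L = 7850 × 24.63×10⁻⁶ m² × 2.042 m = 0.39482 kg
f_n = ½√(k/m) = 0.5·√(6180.6/0.39482) = 0.5·√(15654) = 62.558 Hz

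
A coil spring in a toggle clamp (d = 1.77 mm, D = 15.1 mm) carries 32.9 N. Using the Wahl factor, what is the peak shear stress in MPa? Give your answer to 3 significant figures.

267 MPa

Spring index C = D/d = 15.1/1.77 = 8.5311
K_W = (4C−1)/(4C−4) + 0.615/C = 33.124/30.124 + 0.0721 = 1.1717
τ₀ = 8FD/(πd³) = 8·32.9·15.1/(π·1.77³) = 3974.32/17.421 = 228.14 MPa
τ_max = K·τ₀ = 1.1717 × 228.14 = 267.3 MPa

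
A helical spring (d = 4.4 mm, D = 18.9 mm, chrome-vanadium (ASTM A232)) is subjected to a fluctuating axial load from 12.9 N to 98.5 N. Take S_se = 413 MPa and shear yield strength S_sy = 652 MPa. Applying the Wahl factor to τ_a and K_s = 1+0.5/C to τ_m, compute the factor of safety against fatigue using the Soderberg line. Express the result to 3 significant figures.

7.45

C = D/d = 18.9/4.4 = 4.2955; K_W = (4C−1)/(4C−4)+0.615/C = 1.3708; K_s = 1+0.5/C = 1.1164
F_a = (F_max−F_min)/2 = 42.8 N; F_m = (F_max+F_min)/2 = 55.7 N
τ_a = K_W·8F_aD/(πd³) = 1.3708 × 24.182 = 33.147 MPa
τ_m = K_s·8F_mD/(πd³) = 1.1164 × 31.47 = 35.133 MPa
Soderberg: 1/n_f = τ_a/S_se + τ_m/S_sy = 33.147/413 + 35.133/652 = 0.08026 + 0.05389 = 0.13415
n_f = 1/0.13415 = 7.455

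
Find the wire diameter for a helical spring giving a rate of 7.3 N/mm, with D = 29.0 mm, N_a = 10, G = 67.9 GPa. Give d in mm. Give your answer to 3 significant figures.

d = (8D³N_a·k / G)^(1/4) = (8·29.0³·10·7.3 / (67.9×10³))^0.25
  = (209.77)^0.25 = 3.8057 mm

3.81 mm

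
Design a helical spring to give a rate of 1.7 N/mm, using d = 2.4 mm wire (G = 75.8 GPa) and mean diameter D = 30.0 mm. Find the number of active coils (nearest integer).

7

N_a = Gd⁴/(8D³k) = (75.8×10³ × 2.4⁴)/(8 × 30.0³ × 1.7)
    = 2.51486e+06 / 367200 = 6.849 → 7 coils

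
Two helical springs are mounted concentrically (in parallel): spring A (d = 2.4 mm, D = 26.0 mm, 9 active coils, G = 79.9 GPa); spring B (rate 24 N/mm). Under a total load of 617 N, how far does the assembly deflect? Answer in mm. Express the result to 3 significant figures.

k_A = Gd⁴/(8D³N_a) = (79.9×10³)(2.4⁴)/(8·26.0³·9) = 2.0948 N/mm
Parallel: k_eq = 2.0948 + 24 = 26.095 N/mm
δ = F/k_eq = 617/26.095 = 23.645 mm

23.6 mm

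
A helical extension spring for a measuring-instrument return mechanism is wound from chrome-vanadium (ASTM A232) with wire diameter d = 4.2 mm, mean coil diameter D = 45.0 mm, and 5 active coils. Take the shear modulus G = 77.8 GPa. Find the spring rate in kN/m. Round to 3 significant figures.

6.64 kN/m

k = Gd⁴/(8D³N_a) = (77.8×10³ × 4.2⁴) / (8 × 45.0³ × 5)
  = 2.4209e+07 / 3.645e+06 = 6.6417 N/mm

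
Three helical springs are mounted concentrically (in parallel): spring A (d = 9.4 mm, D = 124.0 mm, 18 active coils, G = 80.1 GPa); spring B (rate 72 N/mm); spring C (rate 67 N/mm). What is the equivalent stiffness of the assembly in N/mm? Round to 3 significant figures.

k_A = Gd⁴/(8D³N_a) = (80.1×10³)(9.4⁴)/(8·124.0³·18) = 2.2778 N/mm
Parallel: k_eq = 2.2778 + 72 + 67 = 141.28 N/mm

141 N/mm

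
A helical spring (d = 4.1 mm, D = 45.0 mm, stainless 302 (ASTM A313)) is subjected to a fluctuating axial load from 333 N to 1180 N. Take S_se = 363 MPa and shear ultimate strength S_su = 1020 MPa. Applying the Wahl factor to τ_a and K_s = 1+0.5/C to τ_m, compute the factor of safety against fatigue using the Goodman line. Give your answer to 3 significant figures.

0.287

C = D/d = 45.0/4.1 = 10.9756; K_W = (4C−1)/(4C−4)+0.615/C = 1.1312; K_s = 1+0.5/C = 1.0456
F_a = (F_max−F_min)/2 = 423.5 N; F_m = (F_max+F_min)/2 = 756.5 N
τ_a = K_W·8F_aD/(πd³) = 1.1312 × 704.13 = 796.53 MPa
τ_m = K_s·8F_mD/(πd³) = 1.0456 × 1257.8 = 1315.1 MPa
Goodman: 1/n_f = τ_a/S_se + τ_m/S_su = 796.53/363 + 1315.1/1020 = 2.19429 + 1.28931 = 3.4836
n_f = 1/3.4836 = 0.2871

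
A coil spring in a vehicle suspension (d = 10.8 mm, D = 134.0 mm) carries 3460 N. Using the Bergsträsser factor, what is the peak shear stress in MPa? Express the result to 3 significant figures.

1040 MPa

Spring index C = D/d = 134.0/10.8 = 12.4074
K_B = (4C+2)/(4C−3) = 51.630/46.630 = 1.1072
τ₀ = 8FD/(πd³) = 8·3460·134.0/(π·10.8³) = 3.70912e+06/3957.5 = 937.24 MPa
τ_max = K·τ₀ = 1.1072 × 937.24 = 1037.7 MPa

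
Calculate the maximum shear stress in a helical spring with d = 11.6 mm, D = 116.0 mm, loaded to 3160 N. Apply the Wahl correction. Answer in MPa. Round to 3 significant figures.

685 MPa

Spring index C = D/d = 116.0/11.6 = 10.0000
K_W = (4C−1)/(4C−4) + 0.615/C = 39.000/36.000 + 0.0615 = 1.1448
τ₀ = 8FD/(πd³) = 8·3160·116.0/(π·11.6³) = 2.93248e+06/4903.7 = 598.01 MPa
τ_max = K·τ₀ = 1.1448 × 598.01 = 684.63 MPa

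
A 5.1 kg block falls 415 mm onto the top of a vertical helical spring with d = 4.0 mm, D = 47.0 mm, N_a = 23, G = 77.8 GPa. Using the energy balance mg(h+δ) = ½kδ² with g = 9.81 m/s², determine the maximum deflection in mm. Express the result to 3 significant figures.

k = Gd⁴/(8D³N_a) = (77.8×10³)(4.0⁴)/(8·47.0³·23) = 1.0426 N/mm
W = mg = 5.1 × 9.81 = 50.031 N
½kδ² − Wδ − Wh = 0 → δ = (W + √(W² + 2kWh))/k
δ = (50.031 + √(2503.1 + 43293.8))/1.0426 = (50.031 + 214)/1.0426 = 253.25 mm

253 mm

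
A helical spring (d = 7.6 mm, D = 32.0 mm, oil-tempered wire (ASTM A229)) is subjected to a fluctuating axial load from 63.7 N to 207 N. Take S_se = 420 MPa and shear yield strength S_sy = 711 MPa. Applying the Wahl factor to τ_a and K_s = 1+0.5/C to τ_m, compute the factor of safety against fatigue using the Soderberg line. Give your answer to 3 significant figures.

C = D/d = 32.0/7.6 = 4.2105; K_W = (4C−1)/(4C−4)+0.615/C = 1.3797; K_s = 1+0.5/C = 1.1187
F_a = (F_max−F_min)/2 = 71.65 N; F_m = (F_max+F_min)/2 = 135.35 N
τ_a = K_W·8F_aD/(πd³) = 1.3797 × 13.3 = 18.35 MPa
τ_m = K_s·8F_mD/(πd³) = 1.1187 × 25.125 = 28.109 MPa
Soderberg: 1/n_f = τ_a/S_se + τ_m/S_sy = 18.35/420 + 28.109/711 = 0.04369 + 0.03953 = 0.083225
n_f = 1/0.083225 = 12.02

12.0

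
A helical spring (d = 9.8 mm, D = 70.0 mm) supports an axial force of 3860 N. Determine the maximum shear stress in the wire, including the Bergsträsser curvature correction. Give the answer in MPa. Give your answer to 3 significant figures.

874 MPa

Spring index C = D/d = 70.0/9.8 = 7.1429
K_B = (4C+2)/(4C−3) = 30.571/25.571 = 1.1955
τ₀ = 8FD/(πd³) = 8·3860·70.0/(π·9.8³) = 2.1616e+06/2956.8 = 731.05 MPa
τ_max = K·τ₀ = 1.1955 × 731.05 = 873.99 MPa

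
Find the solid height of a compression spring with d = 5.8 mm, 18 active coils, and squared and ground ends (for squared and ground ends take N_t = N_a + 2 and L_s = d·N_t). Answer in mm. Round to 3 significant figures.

116 mm

squared and ground ends: N_t = N_a + 2 = 18 + 2 = 20
L_s = d·N_t = 5.8 × 20 = 116 mm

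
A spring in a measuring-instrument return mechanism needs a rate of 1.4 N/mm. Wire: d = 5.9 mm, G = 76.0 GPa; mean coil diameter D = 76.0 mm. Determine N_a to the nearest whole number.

N_a = Gd⁴/(8D³k) = (76.0×10³ × 5.9⁴)/(8 × 76.0³ × 1.4)
    = 9.20919e+07 / 4.91653e+06 = 18.73 → 19 coils

19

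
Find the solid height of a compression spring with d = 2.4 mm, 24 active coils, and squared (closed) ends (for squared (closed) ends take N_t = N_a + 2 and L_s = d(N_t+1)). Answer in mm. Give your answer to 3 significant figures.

squared (closed) ends: N_t = N_a + 2 = 24 + 2 = 26
L_s = d·(N_t+1) = 2.4 × 27 = 64.8 mm

64.8 mm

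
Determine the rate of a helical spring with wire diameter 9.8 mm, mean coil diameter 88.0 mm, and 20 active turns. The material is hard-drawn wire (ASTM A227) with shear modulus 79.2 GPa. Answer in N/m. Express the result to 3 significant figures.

6700 N/m

k = Gd⁴/(8D³N_a) = (79.2×10³ × 9.8⁴) / (8 × 88.0³ × 20)
  = 7.30516e+08 / 1.09036e+08 = 6.6998 N/mm = 6699.8 N/m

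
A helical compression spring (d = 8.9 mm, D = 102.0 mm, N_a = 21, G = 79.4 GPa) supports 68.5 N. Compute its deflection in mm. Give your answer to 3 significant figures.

k = Gd⁴/(8D³N_a) = (79.4×10³)(8.9⁴)/(8·102.0³·21) = 2.7943 N/mm
δ = F/k = 68.5 / 2.7943 = 24.514 mm

24.5 mm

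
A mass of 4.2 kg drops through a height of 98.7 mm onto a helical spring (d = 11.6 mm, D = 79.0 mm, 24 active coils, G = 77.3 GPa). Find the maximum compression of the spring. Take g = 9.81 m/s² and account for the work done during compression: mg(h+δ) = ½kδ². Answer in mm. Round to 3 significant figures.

26.4 mm

k = Gd⁴/(8D³N_a) = (77.3×10³)(11.6⁴)/(8·79.0³·24) = 14.785 N/mm
W = mg = 4.2 × 9.81 = 41.202 N
½kδ² − Wδ − Wh = 0 → δ = (W + √(W² + 2kWh))/k
δ = (41.202 + √(1697.6 + 120253))/14.785 = (41.202 + 349.21)/14.785 = 26.406 mm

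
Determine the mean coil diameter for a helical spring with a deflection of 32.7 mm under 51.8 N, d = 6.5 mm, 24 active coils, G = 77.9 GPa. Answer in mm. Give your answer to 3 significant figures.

77.0 mm

Required rate k = F/δ = 51.8/32.7 = 1.5841 N/mm
D = (Gd⁴/(8N_a·k))^(1/3) = (77.9×10³·6.5⁴/(8·24·1.5841))^(1/3)
  = (457202)^(1/3) = 77.0376 mm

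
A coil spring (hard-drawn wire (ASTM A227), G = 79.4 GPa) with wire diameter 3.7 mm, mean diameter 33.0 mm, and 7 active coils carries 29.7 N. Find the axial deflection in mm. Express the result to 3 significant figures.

k = Gd⁴/(8D³N_a) = (79.4×10³)(3.7⁴)/(8·33.0³·7) = 7.3943 N/mm
δ = F/k = 29.7 / 7.3943 = 4.0166 mm

4.02 mm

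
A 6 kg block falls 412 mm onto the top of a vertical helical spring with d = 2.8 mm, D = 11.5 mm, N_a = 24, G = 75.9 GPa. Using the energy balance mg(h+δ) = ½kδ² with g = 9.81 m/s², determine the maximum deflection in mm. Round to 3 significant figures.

k = Gd⁴/(8D³N_a) = (75.9×10³)(2.8⁴)/(8·11.5³·24) = 15.976 N/mm
W = mg = 6 × 9.81 = 58.86 N
½kδ² − Wδ − Wh = 0 → δ = (W + √(W² + 2kWh))/k
δ = (58.86 + √(3464.5 + 774866))/15.976 = (58.86 + 882.23)/15.976 = 58.905 mm

58.9 mm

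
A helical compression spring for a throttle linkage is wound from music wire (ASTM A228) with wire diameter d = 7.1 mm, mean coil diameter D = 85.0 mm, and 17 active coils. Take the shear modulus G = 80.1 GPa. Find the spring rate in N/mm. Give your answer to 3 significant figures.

2.44 N/mm

k = Gd⁴/(8D³N_a) = (80.1×10³ × 7.1⁴) / (8 × 85.0³ × 17)
  = 2.03548e+08 / 8.3521e+07 = 2.4371 N/mm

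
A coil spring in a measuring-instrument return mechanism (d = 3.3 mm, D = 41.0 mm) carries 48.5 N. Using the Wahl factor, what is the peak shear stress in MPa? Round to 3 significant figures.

Spring index C = D/d = 41.0/3.3 = 12.4242
K_W = (4C−1)/(4C−4) + 0.615/C = 48.697/45.697 + 0.0495 = 1.1151
τ₀ = 8FD/(πd³) = 8·48.5·41.0/(π·3.3³) = 15908/112.9 = 140.9 MPa
τ_max = K·τ₀ = 1.1151 × 140.9 = 157.13 MPa

157 MPa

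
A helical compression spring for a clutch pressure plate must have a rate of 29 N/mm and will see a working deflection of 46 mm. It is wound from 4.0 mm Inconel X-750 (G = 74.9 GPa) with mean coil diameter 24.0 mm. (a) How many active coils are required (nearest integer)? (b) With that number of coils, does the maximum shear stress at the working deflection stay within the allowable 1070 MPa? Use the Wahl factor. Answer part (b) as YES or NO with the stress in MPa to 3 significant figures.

(a) 6 coils; (b) NO, τ_max = 1590 MPa

N_a = Gd⁴/(8D³k) = (74.9×10³)(4.0⁴)/(8·24.0³·29) = 5.979 → N_a = 6
Actual rate k = Gd⁴/(8D³·6) = 28.897 N/mm
Working load F = kδ = 28.897·46 = 1329.2 N
C = 24.0/4.0 = 6.0000; K_W = (4C−1)/(4C−4)+0.615/C = 1.2525
τ_max = K_W·8FD/(πd³) = 1.2525·1269.3 = 1589.8 MPa
τ_max > 1070 MPa → exceeds allowable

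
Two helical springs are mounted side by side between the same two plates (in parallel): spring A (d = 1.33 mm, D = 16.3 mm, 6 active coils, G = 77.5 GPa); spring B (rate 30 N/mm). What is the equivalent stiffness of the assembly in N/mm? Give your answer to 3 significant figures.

k_A = Gd⁴/(8D³N_a) = (77.5×10³)(1.33⁴)/(8·16.3³·6) = 1.1666 N/mm
Parallel: k_eq = 1.1666 + 30 = 31.167 N/mm

31.2 N/mm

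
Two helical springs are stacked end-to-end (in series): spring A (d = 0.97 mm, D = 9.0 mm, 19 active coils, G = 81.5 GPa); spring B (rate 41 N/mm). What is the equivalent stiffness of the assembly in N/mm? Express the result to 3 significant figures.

0.641 N/mm

k_A = Gd⁴/(8D³N_a) = (81.5×10³)(0.97⁴)/(8·9.0³·19) = 0.65114 N/mm
Series: 1/k_eq = 1/0.65114 + 1/41 = 1.5602; k_eq = 0.64096 N/mm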